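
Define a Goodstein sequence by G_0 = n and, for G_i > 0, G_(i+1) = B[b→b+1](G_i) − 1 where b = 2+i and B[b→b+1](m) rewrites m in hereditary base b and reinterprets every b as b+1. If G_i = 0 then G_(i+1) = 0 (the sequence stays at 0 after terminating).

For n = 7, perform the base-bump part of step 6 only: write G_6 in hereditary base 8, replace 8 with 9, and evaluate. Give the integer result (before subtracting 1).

base 2: 7 = 2^2 + 2 + 1; at 3: 3^3 + 3 + 1 = 31; next = 30
base 3: 30 = 3^3 + 3; at 4: 4^4 + 4 = 260; next = 259
base 4: 259 = 4^4 + 3; at 5: 5^5 + 3 = 3128; next = 3127
base 5: 3127 = 5^5 + 2; at 6: 6^6 + 2 = 46658; next = 46657
base 6: 46657 = 6^6 + 1; at 7: 7^7 + 1 = 823544; next = 823543
base 7: 823543 = 7^7; at 8: 8^8 = 16777216; next = 16777215

37665880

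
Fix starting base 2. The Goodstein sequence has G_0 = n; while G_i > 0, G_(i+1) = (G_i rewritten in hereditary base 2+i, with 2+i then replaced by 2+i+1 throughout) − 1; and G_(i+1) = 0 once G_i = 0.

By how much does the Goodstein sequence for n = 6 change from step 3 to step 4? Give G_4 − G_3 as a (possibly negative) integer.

43530

G_0 = 6. HB_2(6) = 2^2 + 2. Bump = 30. G_1 = 29.
G_1 = 29. HB_3(29) = 3^3 + 2. Bump = 258. G_2 = 257.
G_2 = 257. HB_4(257) = 4^4 + 1. Bump = 3126. G_3 = 3125.
G_3 = 3125. HB_5(3125) = 5^5. Bump = 46656. G_4 = 46655.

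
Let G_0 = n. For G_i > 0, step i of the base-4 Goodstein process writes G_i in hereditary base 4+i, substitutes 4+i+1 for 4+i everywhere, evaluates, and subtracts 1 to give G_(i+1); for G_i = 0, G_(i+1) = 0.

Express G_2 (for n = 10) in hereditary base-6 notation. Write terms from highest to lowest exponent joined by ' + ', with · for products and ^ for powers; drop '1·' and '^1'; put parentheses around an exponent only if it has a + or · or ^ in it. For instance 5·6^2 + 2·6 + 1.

2·6

base 4: 10 = 2·4 + 2; at 5: 2·5 + 2 = 12; next = 11
base 5: 11 = 2·5 + 1; at 6: 2·6 + 1 = 13; next = 12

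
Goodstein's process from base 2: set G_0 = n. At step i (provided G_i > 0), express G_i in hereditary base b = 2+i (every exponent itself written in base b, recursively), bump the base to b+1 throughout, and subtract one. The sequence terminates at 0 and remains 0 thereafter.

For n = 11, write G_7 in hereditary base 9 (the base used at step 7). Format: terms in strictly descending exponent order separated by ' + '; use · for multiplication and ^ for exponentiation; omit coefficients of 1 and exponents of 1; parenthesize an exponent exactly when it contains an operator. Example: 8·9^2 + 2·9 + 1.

7·9^9 + 7·9^7 + 7·9^6 + 7·9^5 + 7·9^4 + 7·9^3 + 7·9^2 + 7·9 + 6

i=0: 11 = 2^(2 + 1) + 2 + 1 (b=2); 2→3: 3^(3 + 1) + 3 + 1 = 85; 85−1 = 84
i=1: 84 = 3^(3 + 1) + 3 (b=3); 3→4: 4^(4 + 1) + 4 = 1028; 1028−1 = 1027
i=2: 1027 = 4^(4 + 1) + 3 (b=4); 4→5: 5^(5 + 1) + 3 = 15628; 15628−1 = 15627
i=3: 15627 = 5^(5 + 1) + 2 (b=5); 5→6: 6^(6 + 1) + 2 = 279938; 279938−1 = 279937
i=4: 279937 = 6^(6 + 1) + 1 (b=6); 6→7: 7^(7 + 1) + 1 = 5764802; 5764802−1 = 5764801
i=5: 5764801 = 7^(7 + 1) (b=7); 7→8: 8^(8 + 1) = 134217728; 134217728−1 = 134217727
i=6: 134217727 = 7·8^8 + 7·8^7 + 7·8^6 + 7·8^5 + 7·8^4 + 7·8^3 + 7·8^2 + 7·8 + 7 (b=8); 8→9: 7·9^9 + 7·9^7 + 7·9^6 + 7·9^5 + 7·9^4 + 7·9^3 + 7·9^2 + 7·9 + 7 = 2749609303; 2749609303−1 = 2749609302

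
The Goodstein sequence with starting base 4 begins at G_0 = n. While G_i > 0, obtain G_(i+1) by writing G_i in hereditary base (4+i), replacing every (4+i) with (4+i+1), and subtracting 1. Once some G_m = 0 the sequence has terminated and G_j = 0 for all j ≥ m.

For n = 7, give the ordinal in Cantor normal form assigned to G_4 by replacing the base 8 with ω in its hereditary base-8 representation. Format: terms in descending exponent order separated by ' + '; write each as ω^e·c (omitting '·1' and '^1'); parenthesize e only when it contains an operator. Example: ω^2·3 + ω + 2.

7

[0] 7 ≡ 4 + 3 (base 4). Lift 5: 8. −1: 7.
[1] 7 ≡ 5 + 2 (base 5). Lift 6: 8. −1: 7.
[2] 7 ≡ 6 + 1 (base 6). Lift 7: 8. −1: 7.
[3] 7 ≡ 7 (base 7). Lift 8: 8. −1: 7.
[4] 7 ≡ 7 (base 8). Lift 9: 7. −1: 6.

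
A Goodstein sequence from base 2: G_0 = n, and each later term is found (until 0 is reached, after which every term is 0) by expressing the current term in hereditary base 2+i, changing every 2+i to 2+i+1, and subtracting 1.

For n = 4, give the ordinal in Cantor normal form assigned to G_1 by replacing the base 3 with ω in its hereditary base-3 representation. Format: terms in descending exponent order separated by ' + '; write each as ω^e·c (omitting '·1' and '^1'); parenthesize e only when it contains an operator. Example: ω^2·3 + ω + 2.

ω^2·2 + ω·2 + 2

base 2: 4 = 2^2; at 3: 3^3 = 27; next = 26
base 3: 26 = 2·3^2 + 2·3 + 2; at 4: 2·4^2 + 2·4 + 2 = 42; next = 41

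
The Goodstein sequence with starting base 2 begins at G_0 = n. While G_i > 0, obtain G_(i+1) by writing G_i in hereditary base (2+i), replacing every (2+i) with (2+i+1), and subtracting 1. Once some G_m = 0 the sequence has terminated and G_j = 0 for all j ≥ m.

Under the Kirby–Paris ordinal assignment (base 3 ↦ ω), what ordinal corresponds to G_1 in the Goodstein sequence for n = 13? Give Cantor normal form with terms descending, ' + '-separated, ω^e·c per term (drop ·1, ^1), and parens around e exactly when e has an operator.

G_0=13  [base 2] 2^(2 + 1) + 2^2 + 1  →[2↦3]→  3^(3 + 1) + 3^3 + 1 = 109  −1 ⇒ G_1=108
G_1=108  [base 3] 3^(3 + 1) + 3^3  →[3↦4]→  4^(4 + 1) + 4^4 = 1280  −1 ⇒ G_2=1279

ω^(ω + 1) + ω^ω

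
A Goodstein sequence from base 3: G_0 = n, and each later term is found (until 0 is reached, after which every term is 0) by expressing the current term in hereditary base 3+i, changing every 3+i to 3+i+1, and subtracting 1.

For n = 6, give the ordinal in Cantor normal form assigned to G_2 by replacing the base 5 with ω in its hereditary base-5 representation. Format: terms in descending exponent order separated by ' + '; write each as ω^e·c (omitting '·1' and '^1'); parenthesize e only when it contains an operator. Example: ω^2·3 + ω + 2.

G_0 = 6. HB_3(6) = 2·3. Bump = 8. G_1 = 7.
G_1 = 7. HB_4(7) = 4 + 3. Bump = 8. G_2 = 7.
G_2 = 7. HB_5(7) = 5 + 2. Bump = 8. G_3 = 7.

ω + 2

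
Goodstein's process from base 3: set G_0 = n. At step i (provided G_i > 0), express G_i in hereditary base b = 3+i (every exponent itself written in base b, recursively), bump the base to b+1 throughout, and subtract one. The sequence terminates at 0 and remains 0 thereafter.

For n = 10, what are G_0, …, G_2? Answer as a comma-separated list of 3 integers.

G_0=10  [base 3] 3^2 + 1  →[3↦4]→  4^2 + 1 = 17  −1 ⇒ G_1=16
G_1=16  [base 4] 4^2  →[4↦5]→  5^2 = 25  −1 ⇒ G_2=24

10, 16, 24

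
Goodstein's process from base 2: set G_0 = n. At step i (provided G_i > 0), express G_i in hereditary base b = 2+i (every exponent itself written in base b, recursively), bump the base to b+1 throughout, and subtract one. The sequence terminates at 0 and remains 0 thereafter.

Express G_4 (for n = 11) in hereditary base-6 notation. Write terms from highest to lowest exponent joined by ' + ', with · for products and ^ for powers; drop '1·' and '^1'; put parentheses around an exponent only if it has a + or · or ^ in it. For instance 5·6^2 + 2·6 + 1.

i=0: 11 = 2^(2 + 1) + 2 + 1 (b=2); 2→3: 3^(3 + 1) + 3 + 1 = 85; 85−1 = 84
i=1: 84 = 3^(3 + 1) + 3 (b=3); 3→4: 4^(4 + 1) + 4 = 1028; 1028−1 = 1027
i=2: 1027 = 4^(4 + 1) + 3 (b=4); 4→5: 5^(5 + 1) + 3 = 15628; 15628−1 = 15627
i=3: 15627 = 5^(5 + 1) + 2 (b=5); 5→6: 6^(6 + 1) + 2 = 279938; 279938−1 = 279937
i=4: 279937 = 6^(6 + 1) + 1 (b=6); 6→7: 7^(7 + 1) + 1 = 5764802; 5764802−1 = 5764801

6^(6 + 1) + 1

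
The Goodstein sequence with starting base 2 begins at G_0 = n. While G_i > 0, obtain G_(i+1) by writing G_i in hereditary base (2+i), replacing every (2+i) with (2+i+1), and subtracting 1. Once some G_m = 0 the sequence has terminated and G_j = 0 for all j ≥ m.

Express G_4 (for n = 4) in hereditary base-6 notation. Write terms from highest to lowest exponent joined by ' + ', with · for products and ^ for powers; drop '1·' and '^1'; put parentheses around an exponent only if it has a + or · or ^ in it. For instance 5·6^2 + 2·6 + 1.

2·6^2 + 6 + 5

[0] 4 ≡ 2^2 (base 2). Lift 3: 27. −1: 26.
[1] 26 ≡ 2·3^2 + 2·3 + 2 (base 3). Lift 4: 42. −1: 41.
[2] 41 ≡ 2·4^2 + 2·4 + 1 (base 4). Lift 5: 61. −1: 60.
[3] 60 ≡ 2·5^2 + 2·5 (base 5). Lift 6: 84. −1: 83.
[4] 83 ≡ 2·6^2 + 6 + 5 (base 6). Lift 7: 110. −1: 109.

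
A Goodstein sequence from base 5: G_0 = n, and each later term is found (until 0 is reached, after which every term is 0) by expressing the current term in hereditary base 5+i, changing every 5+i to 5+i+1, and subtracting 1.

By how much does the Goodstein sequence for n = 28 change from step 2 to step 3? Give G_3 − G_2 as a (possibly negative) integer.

14

step 0: 28 = 5^2 + 3; sub 6 for 5: 6^2 + 3; = 39; G_1 = 39−1 = 38
step 1: 38 = 6^2 + 2; sub 7 for 6: 7^2 + 2; = 51; G_2 = 51−1 = 50
step 2: 50 = 7^2 + 1; sub 8 for 7: 8^2 + 1; = 65; G_3 = 65−1 = 64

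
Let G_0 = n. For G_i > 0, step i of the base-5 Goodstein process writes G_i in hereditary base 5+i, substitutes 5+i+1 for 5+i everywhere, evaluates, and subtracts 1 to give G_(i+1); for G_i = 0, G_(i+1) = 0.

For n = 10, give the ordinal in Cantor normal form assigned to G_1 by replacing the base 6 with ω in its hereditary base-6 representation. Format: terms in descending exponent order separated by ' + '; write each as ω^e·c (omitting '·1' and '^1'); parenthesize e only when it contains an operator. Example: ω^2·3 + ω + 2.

ω + 5

10 —HB5→ 2·5 —bump→ 2·6 = 12 —(−1)→ 11
11 —HB6→ 6 + 5 —bump→ 7 + 5 = 12 —(−1)→ 11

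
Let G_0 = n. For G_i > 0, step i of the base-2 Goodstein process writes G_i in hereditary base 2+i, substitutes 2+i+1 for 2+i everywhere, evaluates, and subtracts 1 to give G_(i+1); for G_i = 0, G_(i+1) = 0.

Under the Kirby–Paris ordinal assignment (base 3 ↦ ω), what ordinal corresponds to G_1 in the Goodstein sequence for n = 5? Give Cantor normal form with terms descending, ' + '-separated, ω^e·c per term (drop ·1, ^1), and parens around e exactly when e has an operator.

base 2: 5 = 2^2 + 1; at 3: 3^3 + 1 = 28; next = 27
base 3: 27 = 3^3; at 4: 4^4 = 256; next = 255

ω^ω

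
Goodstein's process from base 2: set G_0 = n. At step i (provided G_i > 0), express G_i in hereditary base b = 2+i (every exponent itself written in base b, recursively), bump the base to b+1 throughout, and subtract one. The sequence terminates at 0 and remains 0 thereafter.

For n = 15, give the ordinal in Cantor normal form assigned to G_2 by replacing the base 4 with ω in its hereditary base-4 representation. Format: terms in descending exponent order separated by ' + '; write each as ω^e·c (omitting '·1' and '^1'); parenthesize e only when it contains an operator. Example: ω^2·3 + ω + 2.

ω^(ω + 1) + ω^ω + 3

(0) 15|_2 = 2^(2 + 1) + 2^2 + 2 + 1 ↦ 3^(3 + 1) + 3^3 + 3 + 1|_3 = 112 ⇒ 111
(1) 111|_3 = 3^(3 + 1) + 3^3 + 3 ↦ 4^(4 + 1) + 4^4 + 4|_4 = 1284 ⇒ 1283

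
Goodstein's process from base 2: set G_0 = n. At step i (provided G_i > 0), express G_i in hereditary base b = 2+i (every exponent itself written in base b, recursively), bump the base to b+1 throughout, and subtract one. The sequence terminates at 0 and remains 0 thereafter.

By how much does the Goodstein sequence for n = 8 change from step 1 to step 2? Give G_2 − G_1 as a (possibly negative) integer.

473

G_0 = 8. HB_2(8) = 2^(2 + 1). Bump = 81. G_1 = 80.
G_1 = 80. HB_3(80) = 2·3^3 + 2·3^2 + 2·3 + 2. Bump = 554. G_2 = 553.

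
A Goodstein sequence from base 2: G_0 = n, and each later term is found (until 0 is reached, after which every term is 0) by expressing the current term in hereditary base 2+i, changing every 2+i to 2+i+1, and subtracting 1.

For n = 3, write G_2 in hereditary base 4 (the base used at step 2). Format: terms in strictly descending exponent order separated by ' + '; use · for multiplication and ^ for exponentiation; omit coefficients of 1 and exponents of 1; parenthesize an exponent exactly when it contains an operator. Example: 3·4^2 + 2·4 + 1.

3

step 0: 3 = 2 + 1; sub 3 for 2: 3 + 1; = 4; G_1 = 4−1 = 3
step 1: 3 = 3; sub 4 for 3: 4; = 4; G_2 = 4−1 = 3
step 2: 3 = 3; sub 5 for 4: 3; = 3; G_3 = 3−1 = 2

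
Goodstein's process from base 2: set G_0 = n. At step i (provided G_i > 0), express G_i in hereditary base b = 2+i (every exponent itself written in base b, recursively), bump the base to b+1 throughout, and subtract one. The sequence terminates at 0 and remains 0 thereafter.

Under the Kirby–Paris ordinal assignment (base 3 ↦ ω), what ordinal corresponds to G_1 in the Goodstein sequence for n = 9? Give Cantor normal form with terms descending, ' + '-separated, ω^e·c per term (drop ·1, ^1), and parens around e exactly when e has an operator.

(0) 9|_2 = 2^(2 + 1) + 1 ↦ 3^(3 + 1) + 1|_3 = 82 ⇒ 81
(1) 81|_3 = 3^(3 + 1) ↦ 4^(4 + 1)|_4 = 1024 ⇒ 1023

ω^(ω + 1)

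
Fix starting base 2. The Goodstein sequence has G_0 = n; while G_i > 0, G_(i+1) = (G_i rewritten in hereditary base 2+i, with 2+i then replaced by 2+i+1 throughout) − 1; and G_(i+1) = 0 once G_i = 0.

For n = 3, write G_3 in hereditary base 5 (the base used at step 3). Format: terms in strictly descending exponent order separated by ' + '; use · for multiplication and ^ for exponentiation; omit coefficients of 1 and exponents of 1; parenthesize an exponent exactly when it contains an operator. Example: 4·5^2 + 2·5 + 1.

base 2: 3 = 2 + 1; at 3: 3 + 1 = 4; next = 3
base 3: 3 = 3; at 4: 4 = 4; next = 3
base 4: 3 = 3; at 5: 3 = 3; next = 2
base 5: 2 = 2; at 6: 2 = 2; next = 1

2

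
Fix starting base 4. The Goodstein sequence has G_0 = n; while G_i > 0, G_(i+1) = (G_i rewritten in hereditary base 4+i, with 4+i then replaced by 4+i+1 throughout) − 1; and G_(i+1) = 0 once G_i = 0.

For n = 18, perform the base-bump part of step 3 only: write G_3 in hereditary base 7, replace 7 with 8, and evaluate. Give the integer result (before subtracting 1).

54

18 —HB4→ 4^2 + 2 —bump→ 5^2 + 2 = 27 —(−1)→ 26
26 —HB5→ 5^2 + 1 —bump→ 6^2 + 1 = 37 —(−1)→ 36
36 —HB6→ 6^2 —bump→ 7^2 = 49 —(−1)→ 48
48 —HB7→ 6·7 + 6 —bump→ 6·8 + 6 = 54 —(−1)→ 53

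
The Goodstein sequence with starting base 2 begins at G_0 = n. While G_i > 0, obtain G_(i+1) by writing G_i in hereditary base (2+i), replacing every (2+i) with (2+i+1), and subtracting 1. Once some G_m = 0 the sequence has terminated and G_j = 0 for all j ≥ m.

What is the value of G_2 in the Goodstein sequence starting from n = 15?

1283

15 —HB2→ 2^(2 + 1) + 2^2 + 2 + 1 —bump→ 3^(3 + 1) + 3^3 + 3 + 1 = 112 —(−1)→ 111
111 —HB3→ 3^(3 + 1) + 3^3 + 3 —bump→ 4^(4 + 1) + 4^4 + 4 = 1284 —(−1)→ 1283
1283 —HB4→ 4^(4 + 1) + 4^4 + 3 —bump→ 5^(5 + 1) + 5^5 + 3 = 18753 —(−1)→ 18752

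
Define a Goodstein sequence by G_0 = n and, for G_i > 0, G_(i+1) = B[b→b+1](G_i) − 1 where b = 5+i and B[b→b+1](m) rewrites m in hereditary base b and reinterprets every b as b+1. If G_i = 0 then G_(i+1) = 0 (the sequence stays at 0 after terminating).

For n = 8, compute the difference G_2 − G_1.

0

base 5: 8 = 5 + 3; at 6: 6 + 3 = 9; next = 8
base 6: 8 = 6 + 2; at 7: 7 + 2 = 9; next = 8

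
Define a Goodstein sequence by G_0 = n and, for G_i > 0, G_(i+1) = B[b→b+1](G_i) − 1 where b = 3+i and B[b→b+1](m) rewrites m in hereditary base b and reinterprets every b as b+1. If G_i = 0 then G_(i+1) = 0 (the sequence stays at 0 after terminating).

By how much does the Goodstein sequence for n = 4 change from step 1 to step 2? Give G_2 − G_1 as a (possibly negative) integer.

0

(0) 4|_3 = 3 + 1 ↦ 4 + 1|_4 = 5 ⇒ 4
(1) 4|_4 = 4 ↦ 5|_5 = 5 ⇒ 4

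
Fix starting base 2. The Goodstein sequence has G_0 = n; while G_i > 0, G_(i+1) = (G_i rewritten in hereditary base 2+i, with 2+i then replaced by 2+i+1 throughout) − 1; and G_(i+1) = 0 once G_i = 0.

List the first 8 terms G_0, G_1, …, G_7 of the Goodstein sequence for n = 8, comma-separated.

G_0 = 8. HB_2(8) = 2^(2 + 1). Bump = 81. G_1 = 80.
G_1 = 80. HB_3(80) = 2·3^3 + 2·3^2 + 2·3 + 2. Bump = 554. G_2 = 553.
G_2 = 553. HB_4(553) = 2·4^4 + 2·4^2 + 2·4 + 1. Bump = 6311. G_3 = 6310.
G_3 = 6310. HB_5(6310) = 2·5^5 + 2·5^2 + 2·5. Bump = 93396. G_4 = 93395.
G_4 = 93395. HB_6(93395) = 2·6^6 + 2·6^2 + 6 + 5. Bump = 1647196. G_5 = 1647195.
G_5 = 1647195. HB_7(1647195) = 2·7^7 + 2·7^2 + 7 + 4. Bump = 33554572. G_6 = 33554571.
G_6 = 33554571. HB_8(33554571) = 2·8^8 + 2·8^2 + 8 + 3. Bump = 774841152. G_7 = 774841151.

8, 80, 553, 6310, 93395, 1647195, 33554571, 774841151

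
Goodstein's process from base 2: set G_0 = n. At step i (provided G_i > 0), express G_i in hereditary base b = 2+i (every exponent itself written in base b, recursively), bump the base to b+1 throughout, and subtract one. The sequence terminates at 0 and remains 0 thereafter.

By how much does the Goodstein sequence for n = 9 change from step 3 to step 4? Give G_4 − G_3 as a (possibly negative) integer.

(0) 9|_2 = 2^(2 + 1) + 1 ↦ 3^(3 + 1) + 1|_3 = 82 ⇒ 81
(1) 81|_3 = 3^(3 + 1) ↦ 4^(4 + 1)|_4 = 1024 ⇒ 1023
(2) 1023|_4 = 3·4^4 + 3·4^3 + 3·4^2 + 3·4 + 3 ↦ 3·5^5 + 3·5^3 + 3·5^2 + 3·5 + 3|_5 = 9843 ⇒ 9842
(3) 9842|_5 = 3·5^5 + 3·5^3 + 3·5^2 + 3·5 + 2 ↦ 3·6^6 + 3·6^3 + 3·6^2 + 3·6 + 2|_6 = 140744 ⇒ 140743

130901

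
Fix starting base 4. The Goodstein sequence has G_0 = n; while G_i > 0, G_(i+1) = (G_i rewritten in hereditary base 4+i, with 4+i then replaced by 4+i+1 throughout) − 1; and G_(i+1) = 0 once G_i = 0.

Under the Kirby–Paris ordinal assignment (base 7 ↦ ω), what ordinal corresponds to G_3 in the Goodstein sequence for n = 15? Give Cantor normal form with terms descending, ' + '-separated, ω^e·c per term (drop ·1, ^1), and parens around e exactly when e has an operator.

base 4: 15 = 3·4 + 3; at 5: 3·5 + 3 = 18; next = 17
base 5: 17 = 3·5 + 2; at 6: 3·6 + 2 = 20; next = 19
base 6: 19 = 3·6 + 1; at 7: 3·7 + 1 = 22; next = 21

ω·3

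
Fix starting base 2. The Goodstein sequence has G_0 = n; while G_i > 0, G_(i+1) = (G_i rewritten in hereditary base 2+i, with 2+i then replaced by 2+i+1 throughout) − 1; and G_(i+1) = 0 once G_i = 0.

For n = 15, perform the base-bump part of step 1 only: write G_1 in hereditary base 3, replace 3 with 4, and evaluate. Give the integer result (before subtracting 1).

1284

base 2: 15 = 2^(2 + 1) + 2^2 + 2 + 1; at 3: 3^(3 + 1) + 3^3 + 3 + 1 = 112; next = 111
base 3: 111 = 3^(3 + 1) + 3^3 + 3; at 4: 4^(4 + 1) + 4^4 + 4 = 1284; next = 1283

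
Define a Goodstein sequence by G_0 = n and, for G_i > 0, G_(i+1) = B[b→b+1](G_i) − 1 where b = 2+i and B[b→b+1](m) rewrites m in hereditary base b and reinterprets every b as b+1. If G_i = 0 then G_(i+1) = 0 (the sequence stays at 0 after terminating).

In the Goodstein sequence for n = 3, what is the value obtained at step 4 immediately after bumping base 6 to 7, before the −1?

3 —HB2→ 2 + 1 —bump→ 3 + 1 = 4 —(−1)→ 3
3 —HB3→ 3 —bump→ 4 = 4 —(−1)→ 3
3 —HB4→ 3 —bump→ 3 = 3 —(−1)→ 2
2 —HB5→ 2 —bump→ 2 = 2 —(−1)→ 1
1 —HB6→ 1 —bump→ 1 = 1 —(−1)→ 0

1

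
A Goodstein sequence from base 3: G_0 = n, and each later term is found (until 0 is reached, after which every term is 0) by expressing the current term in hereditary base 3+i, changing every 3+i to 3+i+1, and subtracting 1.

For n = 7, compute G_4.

9

step 0: 7 = 2·3 + 1; sub 4 for 3: 2·4 + 1; = 9; G_1 = 9−1 = 8
step 1: 8 = 2·4; sub 5 for 4: 2·5; = 10; G_2 = 10−1 = 9
step 2: 9 = 5 + 4; sub 6 for 5: 6 + 4; = 10; G_3 = 10−1 = 9
step 3: 9 = 6 + 3; sub 7 for 6: 7 + 3; = 10; G_4 = 10−1 = 9
step 4: 9 = 7 + 2; sub 8 for 7: 8 + 2; = 10; G_5 = 10−1 = 9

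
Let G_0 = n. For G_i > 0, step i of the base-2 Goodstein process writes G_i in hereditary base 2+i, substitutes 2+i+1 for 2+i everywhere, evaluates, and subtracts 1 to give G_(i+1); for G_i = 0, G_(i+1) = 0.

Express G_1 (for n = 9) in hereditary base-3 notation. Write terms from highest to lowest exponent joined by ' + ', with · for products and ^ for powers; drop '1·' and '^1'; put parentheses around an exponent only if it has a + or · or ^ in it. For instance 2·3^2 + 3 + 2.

3^(3 + 1)

base 2: 9 = 2^(2 + 1) + 1; at 3: 3^(3 + 1) + 1 = 82; next = 81
base 3: 81 = 3^(3 + 1); at 4: 4^(4 + 1) = 1024; next = 1023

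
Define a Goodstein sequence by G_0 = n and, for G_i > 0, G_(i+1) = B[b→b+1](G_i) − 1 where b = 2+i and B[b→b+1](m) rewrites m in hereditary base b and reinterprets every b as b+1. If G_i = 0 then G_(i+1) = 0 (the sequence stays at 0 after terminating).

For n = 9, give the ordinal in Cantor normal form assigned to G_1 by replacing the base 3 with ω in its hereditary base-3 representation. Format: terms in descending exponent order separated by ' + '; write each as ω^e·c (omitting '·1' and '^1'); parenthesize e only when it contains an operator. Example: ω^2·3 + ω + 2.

[0] 9 ≡ 2^(2 + 1) + 1 (base 2). Lift 3: 82. −1: 81.
[1] 81 ≡ 3^(3 + 1) (base 3). Lift 4: 1024. −1: 1023.

ω^(ω + 1)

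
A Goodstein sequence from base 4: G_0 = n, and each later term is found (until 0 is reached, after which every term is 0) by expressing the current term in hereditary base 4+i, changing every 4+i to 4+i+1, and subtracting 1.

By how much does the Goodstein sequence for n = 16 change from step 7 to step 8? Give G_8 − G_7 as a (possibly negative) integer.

(0) 16|_4 = 4^2 ↦ 5^2|_5 = 25 ⇒ 24
(1) 24|_5 = 4·5 + 4 ↦ 4·6 + 4|_6 = 28 ⇒ 27
(2) 27|_6 = 4·6 + 3 ↦ 4·7 + 3|_7 = 31 ⇒ 30
(3) 30|_7 = 4·7 + 2 ↦ 4·8 + 2|_8 = 34 ⇒ 33
(4) 33|_8 = 4·8 + 1 ↦ 4·9 + 1|_9 = 37 ⇒ 36
(5) 36|_9 = 4·9 ↦ 4·10|_10 = 40 ⇒ 39
(6) 39|_10 = 3·10 + 9 ↦ 3·11 + 9|_11 = 42 ⇒ 41
(7) 41|_11 = 3·11 + 8 ↦ 3·12 + 8|_12 = 44 ⇒ 43

2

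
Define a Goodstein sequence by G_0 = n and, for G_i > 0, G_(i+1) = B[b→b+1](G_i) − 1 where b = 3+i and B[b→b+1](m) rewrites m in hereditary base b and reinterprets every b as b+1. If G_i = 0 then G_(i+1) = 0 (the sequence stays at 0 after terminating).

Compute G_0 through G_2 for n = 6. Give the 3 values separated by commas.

6, 7, 7

G_0 = 6. HB_3(6) = 2·3. Bump = 8. G_1 = 7.
G_1 = 7. HB_4(7) = 4 + 3. Bump = 8. G_2 = 7.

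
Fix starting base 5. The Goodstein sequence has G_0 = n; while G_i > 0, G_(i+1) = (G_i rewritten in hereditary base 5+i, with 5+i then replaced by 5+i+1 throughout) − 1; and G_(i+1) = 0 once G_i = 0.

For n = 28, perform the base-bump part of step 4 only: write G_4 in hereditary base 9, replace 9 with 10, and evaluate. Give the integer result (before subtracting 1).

88

base 5: 28 = 5^2 + 3; at 6: 6^2 + 3 = 39; next = 38
base 6: 38 = 6^2 + 2; at 7: 7^2 + 2 = 51; next = 50
base 7: 50 = 7^2 + 1; at 8: 8^2 + 1 = 65; next = 64
base 8: 64 = 8^2; at 9: 9^2 = 81; next = 80
base 9: 80 = 8·9 + 8; at 10: 8·10 + 8 = 88; next = 87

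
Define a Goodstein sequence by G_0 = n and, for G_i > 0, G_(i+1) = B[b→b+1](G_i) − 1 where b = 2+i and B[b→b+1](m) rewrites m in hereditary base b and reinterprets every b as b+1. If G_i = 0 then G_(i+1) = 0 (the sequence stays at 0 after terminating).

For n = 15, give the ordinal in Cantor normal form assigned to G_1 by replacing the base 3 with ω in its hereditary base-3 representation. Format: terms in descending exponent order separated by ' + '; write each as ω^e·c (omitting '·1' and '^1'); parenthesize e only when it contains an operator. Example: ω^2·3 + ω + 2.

ω^(ω + 1) + ω^ω + ω

[0] 15 ≡ 2^(2 + 1) + 2^2 + 2 + 1 (base 2). Lift 3: 112. −1: 111.
[1] 111 ≡ 3^(3 + 1) + 3^3 + 3 (base 3). Lift 4: 1284. −1: 1283.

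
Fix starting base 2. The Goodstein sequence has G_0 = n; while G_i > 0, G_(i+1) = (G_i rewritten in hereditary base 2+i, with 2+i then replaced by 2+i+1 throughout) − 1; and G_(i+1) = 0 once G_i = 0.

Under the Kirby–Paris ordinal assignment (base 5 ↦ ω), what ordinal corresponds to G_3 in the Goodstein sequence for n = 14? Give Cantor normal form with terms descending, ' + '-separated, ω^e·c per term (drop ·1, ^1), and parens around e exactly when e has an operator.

step 0: 14 = 2^(2 + 1) + 2^2 + 2; sub 3 for 2: 3^(3 + 1) + 3^3 + 3; = 111; G_1 = 111−1 = 110
step 1: 110 = 3^(3 + 1) + 3^3 + 2; sub 4 for 3: 4^(4 + 1) + 4^4 + 2; = 1282; G_2 = 1282−1 = 1281
step 2: 1281 = 4^(4 + 1) + 4^4 + 1; sub 5 for 4: 5^(5 + 1) + 5^5 + 1; = 18751; G_3 = 18751−1 = 18750
step 3: 18750 = 5^(5 + 1) + 5^5; sub 6 for 5: 6^(6 + 1) + 6^6; = 326592; G_4 = 326592−1 = 326591

ω^(ω + 1) + ω^ω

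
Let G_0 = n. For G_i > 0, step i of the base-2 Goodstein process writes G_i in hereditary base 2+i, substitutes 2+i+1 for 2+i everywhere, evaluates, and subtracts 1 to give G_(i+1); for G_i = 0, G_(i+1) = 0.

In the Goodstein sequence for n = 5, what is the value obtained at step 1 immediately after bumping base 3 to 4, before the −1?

256

i=0: 5 = 2^2 + 1 (b=2); 2→3: 3^3 + 1 = 28; 28−1 = 27
i=1: 27 = 3^3 (b=3); 3→4: 4^4 = 256; 256−1 = 255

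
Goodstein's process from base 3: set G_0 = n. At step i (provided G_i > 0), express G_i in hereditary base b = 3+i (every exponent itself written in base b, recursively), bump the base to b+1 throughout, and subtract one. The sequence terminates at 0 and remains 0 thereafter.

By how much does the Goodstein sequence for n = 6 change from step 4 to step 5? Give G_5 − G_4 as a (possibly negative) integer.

i=0: 6 = 2·3 (b=3); 3→4: 2·4 = 8; 8−1 = 7
i=1: 7 = 4 + 3 (b=4); 4→5: 5 + 3 = 8; 8−1 = 7
i=2: 7 = 5 + 2 (b=5); 5→6: 6 + 2 = 8; 8−1 = 7
i=3: 7 = 6 + 1 (b=6); 6→7: 7 + 1 = 8; 8−1 = 7
i=4: 7 = 7 (b=7); 7→8: 8 = 8; 8−1 = 7

0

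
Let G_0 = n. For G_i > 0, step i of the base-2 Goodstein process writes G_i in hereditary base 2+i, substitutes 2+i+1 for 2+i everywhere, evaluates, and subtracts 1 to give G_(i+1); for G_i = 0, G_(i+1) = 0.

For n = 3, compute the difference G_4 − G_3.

-1

(0) 3|_2 = 2 + 1 ↦ 3 + 1|_3 = 4 ⇒ 3
(1) 3|_3 = 3 ↦ 4|_4 = 4 ⇒ 3
(2) 3|_4 = 3 ↦ 3|_5 = 3 ⇒ 2
(3) 2|_5 = 2 ↦ 2|_6 = 2 ⇒ 1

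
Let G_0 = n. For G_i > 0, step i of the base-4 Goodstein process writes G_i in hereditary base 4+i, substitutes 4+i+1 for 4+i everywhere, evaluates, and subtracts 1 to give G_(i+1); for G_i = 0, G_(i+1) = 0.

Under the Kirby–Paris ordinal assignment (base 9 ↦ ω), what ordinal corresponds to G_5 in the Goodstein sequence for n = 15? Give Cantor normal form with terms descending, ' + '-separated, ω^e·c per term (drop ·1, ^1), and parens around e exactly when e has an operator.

(0) 15|_4 = 3·4 + 3 ↦ 3·5 + 3|_5 = 18 ⇒ 17
(1) 17|_5 = 3·5 + 2 ↦ 3·6 + 2|_6 = 20 ⇒ 19
(2) 19|_6 = 3·6 + 1 ↦ 3·7 + 1|_7 = 22 ⇒ 21
(3) 21|_7 = 3·7 ↦ 3·8|_8 = 24 ⇒ 23
(4) 23|_8 = 2·8 + 7 ↦ 2·9 + 7|_9 = 25 ⇒ 24
(5) 24|_9 = 2·9 + 6 ↦ 2·10 + 6|_10 = 26 ⇒ 25

ω·2 + 6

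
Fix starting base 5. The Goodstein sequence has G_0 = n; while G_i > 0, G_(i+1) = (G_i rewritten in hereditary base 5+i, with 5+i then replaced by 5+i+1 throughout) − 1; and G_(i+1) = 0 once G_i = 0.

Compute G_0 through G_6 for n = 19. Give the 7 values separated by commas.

19, 21, 23, 25, 27, 29, 30

(0) 19|_5 = 3·5 + 4 ↦ 3·6 + 4|_6 = 22 ⇒ 21
(1) 21|_6 = 3·6 + 3 ↦ 3·7 + 3|_7 = 24 ⇒ 23
(2) 23|_7 = 3·7 + 2 ↦ 3·8 + 2|_8 = 26 ⇒ 25
(3) 25|_8 = 3·8 + 1 ↦ 3·9 + 1|_9 = 28 ⇒ 27
(4) 27|_9 = 3·9 ↦ 3·10|_10 = 30 ⇒ 29
(5) 29|_10 = 2·10 + 9 ↦ 2·11 + 9|_11 = 31 ⇒ 30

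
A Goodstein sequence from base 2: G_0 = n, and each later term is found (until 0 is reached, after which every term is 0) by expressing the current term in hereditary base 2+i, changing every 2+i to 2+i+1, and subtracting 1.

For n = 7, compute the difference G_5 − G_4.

(0) 7|_2 = 2^2 + 2 + 1 ↦ 3^3 + 3 + 1|_3 = 31 ⇒ 30
(1) 30|_3 = 3^3 + 3 ↦ 4^4 + 4|_4 = 260 ⇒ 259
(2) 259|_4 = 4^4 + 3 ↦ 5^5 + 3|_5 = 3128 ⇒ 3127
(3) 3127|_5 = 5^5 + 2 ↦ 6^6 + 2|_6 = 46658 ⇒ 46657
(4) 46657|_6 = 6^6 + 1 ↦ 7^7 + 1|_7 = 823544 ⇒ 823543

776886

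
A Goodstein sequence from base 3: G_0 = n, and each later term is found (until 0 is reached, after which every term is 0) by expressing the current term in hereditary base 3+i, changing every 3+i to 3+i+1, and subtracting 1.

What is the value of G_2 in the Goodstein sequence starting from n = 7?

G_0 = 7. HB_3(7) = 2·3 + 1. Bump = 9. G_1 = 8.
G_1 = 8. HB_4(8) = 2·4. Bump = 10. G_2 = 9.
G_2 = 9. HB_5(9) = 5 + 4. Bump = 10. G_3 = 9.

9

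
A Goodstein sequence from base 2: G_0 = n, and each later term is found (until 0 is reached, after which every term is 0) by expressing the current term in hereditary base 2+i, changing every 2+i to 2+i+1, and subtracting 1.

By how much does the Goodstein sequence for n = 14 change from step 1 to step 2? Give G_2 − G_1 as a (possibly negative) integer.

step 0: 14 = 2^(2 + 1) + 2^2 + 2; sub 3 for 2: 3^(3 + 1) + 3^3 + 3; = 111; G_1 = 111−1 = 110
step 1: 110 = 3^(3 + 1) + 3^3 + 2; sub 4 for 3: 4^(4 + 1) + 4^4 + 2; = 1282; G_2 = 1282−1 = 1281

1171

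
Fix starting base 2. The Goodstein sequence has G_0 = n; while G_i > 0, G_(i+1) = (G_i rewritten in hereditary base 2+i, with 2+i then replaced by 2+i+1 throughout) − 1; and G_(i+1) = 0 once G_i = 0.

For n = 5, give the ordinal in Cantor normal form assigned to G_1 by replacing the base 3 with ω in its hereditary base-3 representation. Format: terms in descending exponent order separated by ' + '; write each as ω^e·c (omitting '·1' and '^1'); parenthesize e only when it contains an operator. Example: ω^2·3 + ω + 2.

G_0 = 5. HB_2(5) = 2^2 + 1. Bump = 28. G_1 = 27.
G_1 = 27. HB_3(27) = 3^3. Bump = 256. G_2 = 255.

ω^ω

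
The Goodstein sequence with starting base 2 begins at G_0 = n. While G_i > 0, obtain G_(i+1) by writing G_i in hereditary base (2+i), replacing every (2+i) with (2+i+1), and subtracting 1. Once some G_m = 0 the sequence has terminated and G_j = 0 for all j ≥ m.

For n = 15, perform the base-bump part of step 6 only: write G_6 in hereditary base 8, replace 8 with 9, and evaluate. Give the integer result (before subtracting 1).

G_0=15  [base 2] 2^(2 + 1) + 2^2 + 2 + 1  →[2↦3]→  3^(3 + 1) + 3^3 + 3 + 1 = 112  −1 ⇒ G_1=111
G_1=111  [base 3] 3^(3 + 1) + 3^3 + 3  →[3↦4]→  4^(4 + 1) + 4^4 + 4 = 1284  −1 ⇒ G_2=1283
G_2=1283  [base 4] 4^(4 + 1) + 4^4 + 3  →[4↦5]→  5^(5 + 1) + 5^5 + 3 = 18753  −1 ⇒ G_3=18752
G_3=18752  [base 5] 5^(5 + 1) + 5^5 + 2  →[5↦6]→  6^(6 + 1) + 6^6 + 2 = 326594  −1 ⇒ G_4=326593
G_4=326593  [base 6] 6^(6 + 1) + 6^6 + 1  →[6↦7]→  7^(7 + 1) + 7^7 + 1 = 6588345  −1 ⇒ G_5=6588344
G_5=6588344  [base 7] 7^(7 + 1) + 7^7  →[7↦8]→  8^(8 + 1) + 8^8 = 150994944  −1 ⇒ G_6=150994943
G_6=150994943  [base 8] 8^(8 + 1) + 7·8^7 + 7·8^6 + 7·8^5 + 7·8^4 + 7·8^3 + 7·8^2 + 7·8 + 7  →[8↦9]→  9^(9 + 1) + 7·9^7 + 7·9^6 + 7·9^5 + 7·9^4 + 7·9^3 + 7·9^2 + 7·9 + 7 = 3524450281  −1 ⇒ G_7=3524450280

3524450281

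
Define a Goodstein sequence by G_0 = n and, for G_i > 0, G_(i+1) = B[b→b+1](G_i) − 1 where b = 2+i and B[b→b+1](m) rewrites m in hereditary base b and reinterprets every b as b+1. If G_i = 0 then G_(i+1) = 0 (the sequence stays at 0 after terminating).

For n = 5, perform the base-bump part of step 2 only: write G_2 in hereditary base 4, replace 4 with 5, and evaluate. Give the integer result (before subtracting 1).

468

G_0=5  [base 2] 2^2 + 1  →[2↦3]→  3^3 + 1 = 28  −1 ⇒ G_1=27
G_1=27  [base 3] 3^3  →[3↦4]→  4^4 = 256  −1 ⇒ G_2=255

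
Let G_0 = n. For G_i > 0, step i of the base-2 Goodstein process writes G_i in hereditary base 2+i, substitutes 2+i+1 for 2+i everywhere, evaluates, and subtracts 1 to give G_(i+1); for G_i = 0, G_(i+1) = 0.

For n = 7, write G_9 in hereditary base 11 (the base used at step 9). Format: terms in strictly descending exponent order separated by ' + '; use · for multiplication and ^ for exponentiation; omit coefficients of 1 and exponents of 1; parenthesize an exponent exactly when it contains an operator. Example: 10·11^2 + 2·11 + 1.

[0] 7 ≡ 2^2 + 2 + 1 (base 2). Lift 3: 31. −1: 30.
[1] 30 ≡ 3^3 + 3 (base 3). Lift 4: 260. −1: 259.
[2] 259 ≡ 4^4 + 3 (base 4). Lift 5: 3128. −1: 3127.
[3] 3127 ≡ 5^5 + 2 (base 5). Lift 6: 46658. −1: 46657.
[4] 46657 ≡ 6^6 + 1 (base 6). Lift 7: 823544. −1: 823543.
[5] 823543 ≡ 7^7 (base 7). Lift 8: 16777216. −1: 16777215.
[6] 16777215 ≡ 7·8^7 + 7·8^6 + 7·8^5 + 7·8^4 + 7·8^3 + 7·8^2 + 7·8 + 7 (base 8). Lift 9: 37665880. −1: 37665879.
[7] 37665879 ≡ 7·9^7 + 7·9^6 + 7·9^5 + 7·9^4 + 7·9^3 + 7·9^2 + 7·9 + 6 (base 9). Lift 10: 77777776. −1: 77777775.
[8] 77777775 ≡ 7·10^7 + 7·10^6 + 7·10^5 + 7·10^4 + 7·10^3 + 7·10^2 + 7·10 + 5 (base 10). Lift 11: 150051214. −1: 150051213.

7·11^7 + 7·11^6 + 7·11^5 + 7·11^4 + 7·11^3 + 7·11^2 + 7·11 + 4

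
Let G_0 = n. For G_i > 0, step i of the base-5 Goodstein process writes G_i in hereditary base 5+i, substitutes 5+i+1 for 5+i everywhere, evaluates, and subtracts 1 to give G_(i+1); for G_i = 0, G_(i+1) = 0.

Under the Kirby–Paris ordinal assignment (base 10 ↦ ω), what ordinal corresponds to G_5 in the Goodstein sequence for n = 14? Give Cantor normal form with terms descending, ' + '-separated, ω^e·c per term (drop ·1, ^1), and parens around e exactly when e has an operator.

(0) 14|_5 = 2·5 + 4 ↦ 2·6 + 4|_6 = 16 ⇒ 15
(1) 15|_6 = 2·6 + 3 ↦ 2·7 + 3|_7 = 17 ⇒ 16
(2) 16|_7 = 2·7 + 2 ↦ 2·8 + 2|_8 = 18 ⇒ 17
(3) 17|_8 = 2·8 + 1 ↦ 2·9 + 1|_9 = 19 ⇒ 18
(4) 18|_9 = 2·9 ↦ 2·10|_10 = 20 ⇒ 19

ω + 9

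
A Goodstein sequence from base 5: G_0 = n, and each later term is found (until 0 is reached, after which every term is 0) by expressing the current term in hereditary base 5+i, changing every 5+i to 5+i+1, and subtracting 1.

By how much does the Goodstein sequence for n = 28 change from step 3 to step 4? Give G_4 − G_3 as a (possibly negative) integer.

16

G_0 = 28. HB_5(28) = 5^2 + 3. Bump = 39. G_1 = 38.
G_1 = 38. HB_6(38) = 6^2 + 2. Bump = 51. G_2 = 50.
G_2 = 50. HB_7(50) = 7^2 + 1. Bump = 65. G_3 = 64.
G_3 = 64. HB_8(64) = 8^2. Bump = 81. G_4 = 80.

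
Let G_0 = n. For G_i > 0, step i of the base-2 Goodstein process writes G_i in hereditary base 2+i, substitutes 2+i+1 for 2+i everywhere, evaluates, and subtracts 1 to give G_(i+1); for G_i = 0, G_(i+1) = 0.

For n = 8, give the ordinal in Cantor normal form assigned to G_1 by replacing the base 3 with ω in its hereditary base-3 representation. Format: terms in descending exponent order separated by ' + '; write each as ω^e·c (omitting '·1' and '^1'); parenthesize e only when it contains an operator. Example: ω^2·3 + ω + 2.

G_0=8  [base 2] 2^(2 + 1)  →[2↦3]→  3^(3 + 1) = 81  −1 ⇒ G_1=80
G_1=80  [base 3] 2·3^3 + 2·3^2 + 2·3 + 2  →[3↦4]→  2·4^4 + 2·4^2 + 2·4 + 2 = 554  −1 ⇒ G_2=553

ω^ω·2 + ω^2·2 + ω·2 + 2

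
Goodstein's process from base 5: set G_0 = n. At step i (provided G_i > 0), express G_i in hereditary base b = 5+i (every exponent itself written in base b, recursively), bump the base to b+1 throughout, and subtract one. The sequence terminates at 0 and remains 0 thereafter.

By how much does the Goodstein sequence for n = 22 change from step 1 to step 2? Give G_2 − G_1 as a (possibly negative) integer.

3

base 5: 22 = 4·5 + 2; at 6: 4·6 + 2 = 26; next = 25
base 6: 25 = 4·6 + 1; at 7: 4·7 + 1 = 29; next = 28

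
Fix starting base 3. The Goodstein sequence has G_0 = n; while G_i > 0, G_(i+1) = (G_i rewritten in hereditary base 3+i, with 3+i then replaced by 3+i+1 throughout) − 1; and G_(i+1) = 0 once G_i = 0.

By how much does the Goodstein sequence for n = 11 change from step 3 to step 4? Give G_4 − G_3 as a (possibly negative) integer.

4

(0) 11|_3 = 3^2 + 2 ↦ 4^2 + 2|_4 = 18 ⇒ 17
(1) 17|_4 = 4^2 + 1 ↦ 5^2 + 1|_5 = 26 ⇒ 25
(2) 25|_5 = 5^2 ↦ 6^2|_6 = 36 ⇒ 35
(3) 35|_6 = 5·6 + 5 ↦ 5·7 + 5|_7 = 40 ⇒ 39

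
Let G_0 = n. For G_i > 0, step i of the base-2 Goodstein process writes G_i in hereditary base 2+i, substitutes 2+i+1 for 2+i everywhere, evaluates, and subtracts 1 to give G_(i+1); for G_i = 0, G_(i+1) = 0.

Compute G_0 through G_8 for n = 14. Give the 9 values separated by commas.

14, 110, 1281, 18750, 326591, 5862840, 134404971, 3487116548, 100000555551

G_0 = 14. HB_2(14) = 2^(2 + 1) + 2^2 + 2. Bump = 111. G_1 = 110.
G_1 = 110. HB_3(110) = 3^(3 + 1) + 3^3 + 2. Bump = 1282. G_2 = 1281.
G_2 = 1281. HB_4(1281) = 4^(4 + 1) + 4^4 + 1. Bump = 18751. G_3 = 18750.
G_3 = 18750. HB_5(18750) = 5^(5 + 1) + 5^5. Bump = 326592. G_4 = 326591.
G_4 = 326591. HB_6(326591) = 6^(6 + 1) + 5·6^5 + 5·6^4 + 5·6^3 + 5·6^2 + 5·6 + 5. Bump = 5862841. G_5 = 5862840.
G_5 = 5862840. HB_7(5862840) = 7^(7 + 1) + 5·7^5 + 5·7^4 + 5·7^3 + 5·7^2 + 5·7 + 4. Bump = 134404972. G_6 = 134404971.
G_6 = 134404971. HB_8(134404971) = 8^(8 + 1) + 5·8^5 + 5·8^4 + 5·8^3 + 5·8^2 + 5·8 + 3. Bump = 3487116549. G_7 = 3487116548.
G_7 = 3487116548. HB_9(3487116548) = 9^(9 + 1) + 5·9^5 + 5·9^4 + 5·9^3 + 5·9^2 + 5·9 + 2. Bump = 100000555552. G_8 = 100000555551.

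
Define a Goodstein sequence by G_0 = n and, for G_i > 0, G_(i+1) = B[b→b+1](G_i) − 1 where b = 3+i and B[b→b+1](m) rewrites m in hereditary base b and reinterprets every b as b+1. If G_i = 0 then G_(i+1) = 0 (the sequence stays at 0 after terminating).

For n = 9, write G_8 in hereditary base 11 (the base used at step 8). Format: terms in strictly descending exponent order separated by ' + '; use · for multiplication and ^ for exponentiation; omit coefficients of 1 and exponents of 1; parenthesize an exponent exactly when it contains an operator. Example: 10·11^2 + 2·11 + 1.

2·11 + 4

G_0=9  [base 3] 3^2  →[3↦4]→  4^2 = 16  −1 ⇒ G_1=15
G_1=15  [base 4] 3·4 + 3  →[4↦5]→  3·5 + 3 = 18  −1 ⇒ G_2=17
G_2=17  [base 5] 3·5 + 2  →[5↦6]→  3·6 + 2 = 20  −1 ⇒ G_3=19
G_3=19  [base 6] 3·6 + 1  →[6↦7]→  3·7 + 1 = 22  −1 ⇒ G_4=21
G_4=21  [base 7] 3·7  →[7↦8]→  3·8 = 24  −1 ⇒ G_5=23
G_5=23  [base 8] 2·8 + 7  →[8↦9]→  2·9 + 7 = 25  −1 ⇒ G_6=24
G_6=24  [base 9] 2·9 + 6  →[9↦10]→  2·10 + 6 = 26  −1 ⇒ G_7=25
G_7=25  [base 10] 2·10 + 5  →[10↦11]→  2·11 + 5 = 27  −1 ⇒ G_8=26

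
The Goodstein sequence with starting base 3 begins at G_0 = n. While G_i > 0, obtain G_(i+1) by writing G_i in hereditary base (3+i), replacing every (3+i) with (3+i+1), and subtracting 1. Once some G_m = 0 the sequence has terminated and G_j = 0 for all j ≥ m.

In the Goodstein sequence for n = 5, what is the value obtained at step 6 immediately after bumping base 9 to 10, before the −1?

2

G_0=5  [base 3] 3 + 2  →[3↦4]→  4 + 2 = 6  −1 ⇒ G_1=5
G_1=5  [base 4] 4 + 1  →[4↦5]→  5 + 1 = 6  −1 ⇒ G_2=5
G_2=5  [base 5] 5  →[5↦6]→  6 = 6  −1 ⇒ G_3=5
G_3=5  [base 6] 5  →[6↦7]→  5 = 5  −1 ⇒ G_4=4
G_4=4  [base 7] 4  →[7↦8]→  4 = 4  −1 ⇒ G_5=3
G_5=3  [base 8] 3  →[8↦9]→  3 = 3  −1 ⇒ G_6=2
G_6=2  [base 9] 2  →[9↦10]→  2 = 2  −1 ⇒ G_7=1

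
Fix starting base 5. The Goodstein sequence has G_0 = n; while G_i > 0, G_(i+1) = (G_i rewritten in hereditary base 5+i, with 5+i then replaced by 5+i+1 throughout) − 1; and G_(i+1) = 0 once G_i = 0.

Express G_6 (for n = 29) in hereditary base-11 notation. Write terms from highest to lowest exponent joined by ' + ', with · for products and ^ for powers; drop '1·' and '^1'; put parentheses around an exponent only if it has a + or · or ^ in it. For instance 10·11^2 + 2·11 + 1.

9·11 + 8

step 0: 29 = 5^2 + 4; sub 6 for 5: 6^2 + 4; = 40; G_1 = 40−1 = 39
step 1: 39 = 6^2 + 3; sub 7 for 6: 7^2 + 3; = 52; G_2 = 52−1 = 51
step 2: 51 = 7^2 + 2; sub 8 for 7: 8^2 + 2; = 66; G_3 = 66−1 = 65
step 3: 65 = 8^2 + 1; sub 9 for 8: 9^2 + 1; = 82; G_4 = 82−1 = 81
step 4: 81 = 9^2; sub 10 for 9: 10^2; = 100; G_5 = 100−1 = 99
step 5: 99 = 9·10 + 9; sub 11 for 10: 9·11 + 9; = 108; G_6 = 108−1 = 107
step 6: 107 = 9·11 + 8; sub 12 for 11: 9·12 + 8; = 116; G_7 = 116−1 = 115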